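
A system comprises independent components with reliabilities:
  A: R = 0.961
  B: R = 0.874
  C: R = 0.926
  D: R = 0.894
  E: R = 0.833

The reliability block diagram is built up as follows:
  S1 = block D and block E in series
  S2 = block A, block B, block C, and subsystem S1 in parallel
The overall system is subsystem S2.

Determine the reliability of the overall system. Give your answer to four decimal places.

0.9999

Series (D and E): 0.894000 × 0.833000 = 0.744702
Parallel (A, B, C, and [0.744702]): 1 − (1 − 0.961000)(1 − 0.874000)(1 − 0.926000)(1 − 0.744702) = 0.9999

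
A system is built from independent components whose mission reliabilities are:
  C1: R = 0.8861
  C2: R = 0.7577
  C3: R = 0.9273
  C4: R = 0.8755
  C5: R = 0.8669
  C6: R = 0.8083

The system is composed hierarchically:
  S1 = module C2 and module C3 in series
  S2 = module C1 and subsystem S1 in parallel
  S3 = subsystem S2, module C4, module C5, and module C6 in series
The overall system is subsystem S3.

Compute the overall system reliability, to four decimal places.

0.5927

Series (C2 and C3): 0.757700 × 0.927300 = 0.702615
Parallel (C1 and [0.702615]): 1 − (1 − 0.886100)(1 − 0.702615) = 0.966128
Series ([0.966128], C4, C5, and C6): 0.966128 × 0.875500 × 0.866900 × 0.808300 = 0.5927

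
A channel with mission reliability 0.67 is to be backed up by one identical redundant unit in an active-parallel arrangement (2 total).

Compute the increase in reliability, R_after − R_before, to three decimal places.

R_before = 0.67
R_after = 1 − (1 − 0.67)^2 = 0.891
ΔR = 0.891 − 0.67 = 0.221

0.221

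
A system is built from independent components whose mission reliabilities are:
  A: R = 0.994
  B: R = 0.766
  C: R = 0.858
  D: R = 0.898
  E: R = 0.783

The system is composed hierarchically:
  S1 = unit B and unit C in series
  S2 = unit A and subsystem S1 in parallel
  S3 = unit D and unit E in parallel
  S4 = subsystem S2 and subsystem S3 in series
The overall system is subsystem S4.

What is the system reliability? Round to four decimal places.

0.9759

Series (B and C): 0.766000 × 0.858000 = 0.657228
Parallel (A and [0.657228]): 1 − (1 − 0.994000)(1 − 0.657228) = 0.997943
Parallel (D and E): 1 − (1 − 0.898000)(1 − 0.783000) = 0.977866
Series ([0.997943] and [0.977866]): 0.997943 × 0.977866 = 0.9759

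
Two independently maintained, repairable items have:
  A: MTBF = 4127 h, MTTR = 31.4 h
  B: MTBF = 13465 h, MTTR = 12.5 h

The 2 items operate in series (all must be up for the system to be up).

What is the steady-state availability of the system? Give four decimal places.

A(A) = MTBF/(MTBF+MTTR) = 4127/(4127+31.4) = 0.992449
A(B) = MTBF/(MTBF+MTTR) = 13465/(13465+12.5) = 0.999073
Series availability: 0.992449 × 0.999073 = 0.9915

0.9915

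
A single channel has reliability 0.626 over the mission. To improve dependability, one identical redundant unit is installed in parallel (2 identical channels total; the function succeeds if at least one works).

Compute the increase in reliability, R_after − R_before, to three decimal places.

0.234

R_before = 0.626
R_after = 1 − (1 − 0.626)^2 = 0.860
ΔR = 0.860 − 0.626 = 0.234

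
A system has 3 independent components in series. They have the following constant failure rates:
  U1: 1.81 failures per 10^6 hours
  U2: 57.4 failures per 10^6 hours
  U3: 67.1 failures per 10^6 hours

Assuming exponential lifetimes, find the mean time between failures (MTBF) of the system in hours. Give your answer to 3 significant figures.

Series of exponential components: λ_sys = Σ λ_i
λ_sys = 0.00000181 + 0.0000574 + 0.0000671 = 1.2631e-04 /h
MTBF = 1 / λ_sys = 7920 h

7920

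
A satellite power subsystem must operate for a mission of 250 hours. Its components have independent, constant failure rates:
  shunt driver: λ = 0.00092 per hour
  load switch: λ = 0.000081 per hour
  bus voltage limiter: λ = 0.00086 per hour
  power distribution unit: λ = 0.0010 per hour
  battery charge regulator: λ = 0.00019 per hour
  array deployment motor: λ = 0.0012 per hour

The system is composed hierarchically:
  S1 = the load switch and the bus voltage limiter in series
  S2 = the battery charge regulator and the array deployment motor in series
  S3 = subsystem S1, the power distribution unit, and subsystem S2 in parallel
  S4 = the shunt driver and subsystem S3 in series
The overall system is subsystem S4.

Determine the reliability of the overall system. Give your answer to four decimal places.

R(shunt driver) = exp(−0.00092 × 250) = 0.794534
R(load switch) = exp(−0.000081 × 250) = 0.979954
R(bus voltage limiter) = exp(−0.00086 × 250) = 0.806541
R(power distribution unit) = exp(−0.0010 × 250) = 0.778801
R(battery charge regulator) = exp(−0.00019 × 250) = 0.953610
R(array deployment motor) = exp(−0.0012 × 250) = 0.740818
Series (load switch and bus voltage limiter): 0.979954 × 0.806541 = 0.790373
Series (battery charge regulator and array deployment motor): 0.953610 × 0.740818 = 0.706451
Parallel ([0.790373], power distribution unit, and [0.706451]): 1 − (1 − 0.790373)(1 − 0.778801)(1 − 0.706451) = 0.986388
Series (shunt driver and [0.986388]): 0.794534 × 0.986388 = 0.7837

0.7837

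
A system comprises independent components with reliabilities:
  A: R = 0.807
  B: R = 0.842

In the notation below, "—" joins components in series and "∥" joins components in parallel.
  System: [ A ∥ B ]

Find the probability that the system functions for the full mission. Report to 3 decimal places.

0.970

Parallel (A and B): 1 − (1 − 0.80700)(1 − 0.84200) = 0.970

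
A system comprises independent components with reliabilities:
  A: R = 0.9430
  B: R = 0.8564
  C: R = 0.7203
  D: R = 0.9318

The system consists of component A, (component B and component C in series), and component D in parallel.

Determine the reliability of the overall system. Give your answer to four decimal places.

0.9985

Series (B and C): 0.856400 × 0.720300 = 0.616865
Parallel (A, [0.616865], and D): 1 − (1 − 0.943000)(1 − 0.616865)(1 − 0.931800) = 0.9985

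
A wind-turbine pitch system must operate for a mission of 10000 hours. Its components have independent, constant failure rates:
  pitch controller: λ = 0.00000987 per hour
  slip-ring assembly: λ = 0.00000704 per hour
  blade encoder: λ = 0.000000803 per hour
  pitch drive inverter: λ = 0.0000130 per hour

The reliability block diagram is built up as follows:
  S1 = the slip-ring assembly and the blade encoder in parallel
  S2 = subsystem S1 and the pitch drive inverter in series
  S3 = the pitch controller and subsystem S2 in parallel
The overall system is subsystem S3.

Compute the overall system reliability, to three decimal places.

R(pitch controller) = exp(−0.00000987 × 10000) = 0.90601
R(slip-ring assembly) = exp(−0.00000704 × 10000) = 0.93202
R(blade encoder) = exp(−0.000000803 × 10000) = 0.99200
R(pitch drive inverter) = exp(−0.0000130 × 10000) = 0.87810
Parallel (slip-ring assembly and blade encoder): 1 − (1 − 0.93202)(1 − 0.99200) = 0.99946
Series ([0.99946] and pitch drive inverter): 0.99946 × 0.87810 = 0.87763
Parallel (pitch controller and [0.87763]): 1 − (1 − 0.90601)(1 − 0.87763) = 0.988

0.988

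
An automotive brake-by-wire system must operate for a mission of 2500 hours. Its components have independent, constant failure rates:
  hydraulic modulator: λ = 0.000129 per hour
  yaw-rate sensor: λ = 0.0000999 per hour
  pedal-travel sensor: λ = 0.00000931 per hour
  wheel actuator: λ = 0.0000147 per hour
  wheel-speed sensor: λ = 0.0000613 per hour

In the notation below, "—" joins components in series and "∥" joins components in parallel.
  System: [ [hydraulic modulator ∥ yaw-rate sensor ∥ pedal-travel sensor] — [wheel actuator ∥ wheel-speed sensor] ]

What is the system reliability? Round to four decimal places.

R(hydraulic modulator) = exp(−0.000129 × 2500) = 0.724336
R(yaw-rate sensor) = exp(−0.0000999 × 2500) = 0.778996
R(pedal-travel sensor) = exp(−0.00000931 × 2500) = 0.976994
R(wheel actuator) = exp(−0.0000147 × 2500) = 0.963917
R(wheel-speed sensor) = exp(−0.0000613 × 2500) = 0.857915
Parallel (hydraulic modulator, yaw-rate sensor, and pedal-travel sensor): 1 − (1 − 0.724336)(1 − 0.778996)(1 − 0.976994) = 0.998598
Parallel (wheel actuator and wheel-speed sensor): 1 − (1 − 0.963917)(1 − 0.857915) = 0.994873
Series ([0.998598] and [0.994873]): 0.998598 × 0.994873 = 0.9935

0.9935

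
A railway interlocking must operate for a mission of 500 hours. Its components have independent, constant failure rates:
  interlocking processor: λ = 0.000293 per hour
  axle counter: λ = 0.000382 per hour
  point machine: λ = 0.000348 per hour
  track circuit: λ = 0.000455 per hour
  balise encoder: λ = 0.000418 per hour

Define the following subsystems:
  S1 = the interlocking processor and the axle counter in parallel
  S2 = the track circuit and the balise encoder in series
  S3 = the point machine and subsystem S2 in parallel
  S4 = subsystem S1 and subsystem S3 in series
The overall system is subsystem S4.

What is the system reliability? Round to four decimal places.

0.9212

R(interlocking processor) = exp(−0.000293 × 500) = 0.863726
R(axle counter) = exp(−0.000382 × 500) = 0.826133
R(point machine) = exp(−0.000348 × 500) = 0.840297
R(track circuit) = exp(−0.000455 × 500) = 0.796522
R(balise encoder) = exp(−0.000418 × 500) = 0.811395
Parallel (interlocking processor and axle counter): 1 − (1 − 0.863726)(1 − 0.826133) = 0.976306
Series (track circuit and balise encoder): 0.796522 × 0.811395 = 0.646294
Parallel (point machine and [0.646294]): 1 − (1 − 0.840297)(1 − 0.646294) = 0.943512
Series ([0.976306] and [0.943512]): 0.976306 × 0.943512 = 0.9212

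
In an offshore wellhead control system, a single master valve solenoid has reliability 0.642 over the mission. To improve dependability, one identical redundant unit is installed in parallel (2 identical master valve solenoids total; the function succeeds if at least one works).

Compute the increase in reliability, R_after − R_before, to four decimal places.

R_before = 0.642
R_after = 1 − (1 − 0.642)^2 = 0.8718
ΔR = 0.8718 − 0.642 = 0.2298

0.2298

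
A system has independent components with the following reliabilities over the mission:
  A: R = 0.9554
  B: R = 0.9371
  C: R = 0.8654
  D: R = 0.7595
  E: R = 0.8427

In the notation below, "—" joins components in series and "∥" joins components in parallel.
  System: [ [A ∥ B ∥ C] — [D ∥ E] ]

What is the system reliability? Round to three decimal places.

0.962

Parallel (A, B, and C): 1 − (1 − 0.95540)(1 − 0.93710)(1 − 0.86540) = 0.99962
Parallel (D and E): 1 − (1 − 0.75950)(1 − 0.84270) = 0.96217
Series ([0.99962] and [0.96217]): 0.99962 × 0.96217 = 0.962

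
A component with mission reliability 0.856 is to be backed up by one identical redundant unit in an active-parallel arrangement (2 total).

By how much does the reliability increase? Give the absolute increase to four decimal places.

R_before = 0.856
R_after = 1 − (1 − 0.856)^2 = 0.9793
ΔR = 0.9793 − 0.856 = 0.1233

0.1233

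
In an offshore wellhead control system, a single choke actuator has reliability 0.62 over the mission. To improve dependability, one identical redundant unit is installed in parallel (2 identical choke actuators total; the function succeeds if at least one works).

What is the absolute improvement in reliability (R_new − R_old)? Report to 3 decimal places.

R_before = 0.62
R_after = 1 − (1 − 0.62)^2 = 0.856
ΔR = 0.856 − 0.62 = 0.236

0.236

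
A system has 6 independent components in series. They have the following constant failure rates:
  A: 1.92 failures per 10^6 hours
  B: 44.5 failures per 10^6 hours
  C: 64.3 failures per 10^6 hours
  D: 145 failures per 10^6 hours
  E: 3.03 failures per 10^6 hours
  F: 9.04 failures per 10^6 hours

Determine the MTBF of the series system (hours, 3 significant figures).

3730

Series of exponential components: λ_sys = Σ λ_i
λ_sys = 0.00000192 + 0.0000445 + 0.0000643 + 0.000145 + 0.00000303 + 0.00000904 = 2.6779e-04 /h
MTBF = 1 / λ_sys = 3730 h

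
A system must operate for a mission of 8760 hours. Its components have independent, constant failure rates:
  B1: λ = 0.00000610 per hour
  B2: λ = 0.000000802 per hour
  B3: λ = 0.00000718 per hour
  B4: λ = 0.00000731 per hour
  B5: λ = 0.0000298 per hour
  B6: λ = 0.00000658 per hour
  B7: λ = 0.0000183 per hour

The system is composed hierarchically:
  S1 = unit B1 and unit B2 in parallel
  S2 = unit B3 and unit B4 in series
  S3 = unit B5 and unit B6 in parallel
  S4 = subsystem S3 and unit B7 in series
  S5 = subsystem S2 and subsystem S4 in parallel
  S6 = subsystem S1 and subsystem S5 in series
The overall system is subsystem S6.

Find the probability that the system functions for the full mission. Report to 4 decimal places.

R(B1) = exp(−0.00000610 × 8760) = 0.947967
R(B2) = exp(−0.000000802 × 8760) = 0.992999
R(B3) = exp(−0.00000718 × 8760) = 0.939040
R(B4) = exp(−0.00000731 × 8760) = 0.937972
R(B5) = exp(−0.0000298 × 8760) = 0.770244
R(B6) = exp(−0.00000658 × 8760) = 0.943989
R(B7) = exp(−0.0000183 × 8760) = 0.851881
Parallel (B1 and B2): 1 − (1 − 0.947967)(1 − 0.992999) = 0.999636
Series (B3 and B4): 0.939040 × 0.937972 = 0.880793
Parallel (B5 and B6): 1 − (1 − 0.770244)(1 − 0.943989) = 0.987131
Series ([0.987131] and B7): 0.987131 × 0.851881 = 0.840918
Parallel ([0.880793] and [0.840918]): 1 − (1 − 0.880793)(1 − 0.840918) = 0.981036
Series ([0.999636] and [0.981036]): 0.999636 × 0.981036 = 0.9807

0.9807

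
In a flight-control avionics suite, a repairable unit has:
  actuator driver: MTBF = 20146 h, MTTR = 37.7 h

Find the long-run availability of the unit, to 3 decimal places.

0.998

A(actuator driver) = MTBF/(MTBF+MTTR) = 20146/(20146+37.7) = 0.998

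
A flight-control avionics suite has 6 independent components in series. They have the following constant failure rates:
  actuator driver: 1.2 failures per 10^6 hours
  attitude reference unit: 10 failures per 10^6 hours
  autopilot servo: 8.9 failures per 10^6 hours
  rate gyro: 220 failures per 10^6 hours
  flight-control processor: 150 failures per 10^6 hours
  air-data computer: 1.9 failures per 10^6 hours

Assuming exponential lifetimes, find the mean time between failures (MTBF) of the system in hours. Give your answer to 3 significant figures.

2550

Series of exponential components: λ_sys = Σ λ_i
λ_sys = 0.0000012 + 0.000010 + 0.0000089 + 0.00022 + 0.00015 + 0.0000019 = 3.9200e-04 /h
MTBF = 1 / λ_sys = 2550 h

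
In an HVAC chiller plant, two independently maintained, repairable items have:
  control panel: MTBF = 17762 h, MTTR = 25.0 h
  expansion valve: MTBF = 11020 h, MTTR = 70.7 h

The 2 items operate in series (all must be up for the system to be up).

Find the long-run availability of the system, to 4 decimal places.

A(control panel) = MTBF/(MTBF+MTTR) = 17762/(17762+25.0) = 0.998594
A(expansion valve) = MTBF/(MTBF+MTTR) = 11020/(11020+70.7) = 0.993625
Series availability: 0.998594 × 0.993625 = 0.9922

0.9922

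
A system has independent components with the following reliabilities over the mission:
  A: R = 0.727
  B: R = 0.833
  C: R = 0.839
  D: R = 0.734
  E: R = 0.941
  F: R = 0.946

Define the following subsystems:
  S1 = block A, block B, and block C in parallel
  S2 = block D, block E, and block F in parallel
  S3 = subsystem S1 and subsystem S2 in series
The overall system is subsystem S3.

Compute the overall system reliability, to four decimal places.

Parallel (A, B, and C): 1 − (1 − 0.727000)(1 − 0.833000)(1 − 0.839000) = 0.992660
Parallel (D, E, and F): 1 − (1 − 0.734000)(1 − 0.941000)(1 − 0.946000) = 0.999153
Series ([0.992660] and [0.999153]): 0.992660 × 0.999153 = 0.9918

0.9918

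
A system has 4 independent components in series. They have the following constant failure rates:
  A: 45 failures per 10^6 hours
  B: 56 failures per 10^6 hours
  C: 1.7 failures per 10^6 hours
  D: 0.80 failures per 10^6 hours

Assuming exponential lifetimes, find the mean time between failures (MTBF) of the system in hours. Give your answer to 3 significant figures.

9660

Series of exponential components: λ_sys = Σ λ_i
λ_sys = 0.000045 + 0.000056 + 0.0000017 + 0.00000080 = 1.0350e-04 /h
MTBF = 1 / λ_sys = 9660 h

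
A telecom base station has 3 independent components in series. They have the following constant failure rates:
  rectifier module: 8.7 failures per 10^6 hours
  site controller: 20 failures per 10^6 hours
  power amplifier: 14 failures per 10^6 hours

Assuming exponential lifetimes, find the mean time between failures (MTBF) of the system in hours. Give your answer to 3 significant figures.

23400

Series of exponential components: λ_sys = Σ λ_i
λ_sys = 0.0000087 + 0.000020 + 0.000014 = 4.2700e-05 /h
MTBF = 1 / λ_sys = 23400 h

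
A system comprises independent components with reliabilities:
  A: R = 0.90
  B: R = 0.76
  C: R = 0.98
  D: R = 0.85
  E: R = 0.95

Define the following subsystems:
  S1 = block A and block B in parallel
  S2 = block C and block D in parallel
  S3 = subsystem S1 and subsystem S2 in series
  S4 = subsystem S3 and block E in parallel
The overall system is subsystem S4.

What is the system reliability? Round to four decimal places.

Parallel (A and B): 1 − (1 − 0.900000)(1 − 0.760000) = 0.976000
Parallel (C and D): 1 − (1 − 0.980000)(1 − 0.850000) = 0.997000
Series ([0.976000] and [0.997000]): 0.976000 × 0.997000 = 0.973072
Parallel ([0.973072] and E): 1 − (1 − 0.973072)(1 − 0.950000) = 0.9987

0.9987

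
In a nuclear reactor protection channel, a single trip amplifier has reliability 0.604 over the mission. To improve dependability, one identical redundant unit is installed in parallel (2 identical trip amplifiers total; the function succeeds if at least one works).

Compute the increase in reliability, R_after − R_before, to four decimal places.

R_before = 0.604
R_after = 1 − (1 − 0.604)^2 = 0.8432
ΔR = 0.8432 − 0.604 = 0.2392

0.2392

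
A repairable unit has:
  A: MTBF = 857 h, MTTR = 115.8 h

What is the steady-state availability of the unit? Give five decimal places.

A(A) = MTBF/(MTBF+MTTR) = 857/(857+115.8) = 0.88096

0.88096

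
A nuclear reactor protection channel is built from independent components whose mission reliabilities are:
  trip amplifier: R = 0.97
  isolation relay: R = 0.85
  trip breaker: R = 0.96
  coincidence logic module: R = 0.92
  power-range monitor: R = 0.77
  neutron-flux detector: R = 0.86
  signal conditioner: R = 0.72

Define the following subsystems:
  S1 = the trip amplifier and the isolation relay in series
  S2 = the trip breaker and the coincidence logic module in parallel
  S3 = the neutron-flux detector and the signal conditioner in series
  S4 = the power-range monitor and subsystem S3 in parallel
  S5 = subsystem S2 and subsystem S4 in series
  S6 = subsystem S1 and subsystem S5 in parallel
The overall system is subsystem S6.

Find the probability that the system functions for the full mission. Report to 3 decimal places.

0.984

Series (trip amplifier and isolation relay): 0.97000 × 0.85000 = 0.82450
Parallel (trip breaker and coincidence logic module): 1 − (1 − 0.96000)(1 − 0.92000) = 0.99680
Series (neutron-flux detector and signal conditioner): 0.86000 × 0.72000 = 0.61920
Parallel (power-range monitor and [0.61920]): 1 − (1 − 0.77000)(1 − 0.61920) = 0.91242
Series ([0.99680] and [0.91242]): 0.99680 × 0.91242 = 0.90950
Parallel ([0.82450] and [0.90950]): 1 − (1 − 0.82450)(1 − 0.90950) = 0.984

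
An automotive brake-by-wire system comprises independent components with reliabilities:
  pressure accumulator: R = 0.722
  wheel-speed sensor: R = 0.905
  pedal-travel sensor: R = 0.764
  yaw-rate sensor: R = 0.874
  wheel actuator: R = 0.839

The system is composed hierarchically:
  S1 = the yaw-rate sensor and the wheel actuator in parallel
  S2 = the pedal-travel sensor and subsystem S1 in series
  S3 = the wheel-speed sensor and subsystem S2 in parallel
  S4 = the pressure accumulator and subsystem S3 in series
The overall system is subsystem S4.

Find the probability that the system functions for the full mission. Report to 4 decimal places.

Parallel (yaw-rate sensor and wheel actuator): 1 − (1 − 0.874000)(1 − 0.839000) = 0.979714
Series (pedal-travel sensor and [0.979714]): 0.764000 × 0.979714 = 0.748501
Parallel (wheel-speed sensor and [0.748501]): 1 − (1 − 0.905000)(1 − 0.748501) = 0.976108
Series (pressure accumulator and [0.976108]): 0.722000 × 0.976108 = 0.7047

0.7047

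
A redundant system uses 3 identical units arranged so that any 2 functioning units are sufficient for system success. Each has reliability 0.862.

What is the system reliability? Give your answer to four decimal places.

0.9481

R = Σ_{i=2}^{3} C(3,i) p^i (1−p)^{3−i} with p = 0.862
C(3,2)·0.862^2·0.138^1 = 0.307620
C(3,3)·0.862^3·0.138^0 = 0.640504
Sum = 0.9481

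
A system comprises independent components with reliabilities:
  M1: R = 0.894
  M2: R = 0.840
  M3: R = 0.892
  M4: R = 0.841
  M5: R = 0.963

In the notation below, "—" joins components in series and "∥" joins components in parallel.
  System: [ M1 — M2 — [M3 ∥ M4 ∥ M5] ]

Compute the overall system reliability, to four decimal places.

0.7505

Parallel (M3, M4, and M5): 1 − (1 − 0.892000)(1 − 0.841000)(1 − 0.963000) = 0.999365
Series (M1, M2, and [0.999365]): 0.894000 × 0.840000 × 0.999365 = 0.7505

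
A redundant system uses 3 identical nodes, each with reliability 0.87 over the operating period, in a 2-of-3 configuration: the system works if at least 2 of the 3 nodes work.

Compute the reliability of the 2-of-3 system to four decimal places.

R = Σ_{i=2}^{3} C(3,i) p^i (1−p)^{3−i} with p = 0.87
C(3,2)·0.87^2·0.13^1 = 0.295191
C(3,3)·0.87^3·0.13^0 = 0.658503
Sum = 0.9537

0.9537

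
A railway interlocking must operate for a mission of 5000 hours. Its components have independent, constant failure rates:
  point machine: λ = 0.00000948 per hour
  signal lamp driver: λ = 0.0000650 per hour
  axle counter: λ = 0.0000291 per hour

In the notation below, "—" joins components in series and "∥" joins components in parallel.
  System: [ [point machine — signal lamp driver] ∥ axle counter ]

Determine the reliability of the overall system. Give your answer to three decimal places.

0.958

R(point machine) = exp(−0.00000948 × 5000) = 0.95371
R(signal lamp driver) = exp(−0.0000650 × 5000) = 0.72253
R(axle counter) = exp(−0.0000291 × 5000) = 0.86459
Series (point machine and signal lamp driver): 0.95371 × 0.72253 = 0.68908
Parallel ([0.68908] and axle counter): 1 − (1 − 0.68908)(1 − 0.86459) = 0.958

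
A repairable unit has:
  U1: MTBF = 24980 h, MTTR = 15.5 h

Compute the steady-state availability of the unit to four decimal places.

0.9994

A(U1) = MTBF/(MTBF+MTTR) = 24980/(24980+15.5) = 0.9994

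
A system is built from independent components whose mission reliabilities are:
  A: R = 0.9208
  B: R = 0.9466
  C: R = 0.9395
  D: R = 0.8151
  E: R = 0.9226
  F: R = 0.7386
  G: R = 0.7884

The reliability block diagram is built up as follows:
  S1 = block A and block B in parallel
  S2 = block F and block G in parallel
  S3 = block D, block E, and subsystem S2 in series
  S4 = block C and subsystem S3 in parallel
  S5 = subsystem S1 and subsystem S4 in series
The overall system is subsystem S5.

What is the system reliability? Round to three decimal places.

Parallel (A and B): 1 − (1 − 0.92080)(1 − 0.94660) = 0.99577
Parallel (F and G): 1 − (1 − 0.73860)(1 − 0.78840) = 0.94469
Series (D, E, and [0.94469]): 0.81510 × 0.92260 × 0.94469 = 0.71042
Parallel (C and [0.71042]): 1 − (1 − 0.93950)(1 − 0.71042) = 0.98248
Series ([0.99577] and [0.98248]): 0.99577 × 0.98248 = 0.978

0.978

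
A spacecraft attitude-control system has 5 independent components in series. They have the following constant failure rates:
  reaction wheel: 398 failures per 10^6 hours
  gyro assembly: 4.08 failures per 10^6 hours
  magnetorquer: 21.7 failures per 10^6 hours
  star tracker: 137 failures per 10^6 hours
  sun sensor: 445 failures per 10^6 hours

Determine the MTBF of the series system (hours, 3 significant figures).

994

Series of exponential components: λ_sys = Σ λ_i
λ_sys = 0.000398 + 0.00000408 + 0.0000217 + 0.000137 + 0.000445 = 1.0058e-03 /h
MTBF = 1 / λ_sys = 994 h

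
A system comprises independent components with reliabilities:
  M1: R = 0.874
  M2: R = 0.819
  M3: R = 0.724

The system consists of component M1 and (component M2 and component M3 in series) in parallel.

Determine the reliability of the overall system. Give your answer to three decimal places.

Series (M2 and M3): 0.81900 × 0.72400 = 0.59296
Parallel (M1 and [0.59296]): 1 − (1 − 0.87400)(1 − 0.59296) = 0.949

0.949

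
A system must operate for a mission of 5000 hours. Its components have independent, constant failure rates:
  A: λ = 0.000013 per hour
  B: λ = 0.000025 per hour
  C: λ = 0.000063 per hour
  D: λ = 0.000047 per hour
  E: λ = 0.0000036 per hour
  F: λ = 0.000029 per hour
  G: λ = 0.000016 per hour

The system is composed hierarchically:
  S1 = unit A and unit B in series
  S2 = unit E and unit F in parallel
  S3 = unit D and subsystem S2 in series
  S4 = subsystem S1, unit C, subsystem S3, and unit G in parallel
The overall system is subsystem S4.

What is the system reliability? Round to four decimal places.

0.9992

R(A) = exp(−0.000013 × 5000) = 0.937067
R(B) = exp(−0.000025 × 5000) = 0.882497
R(C) = exp(−0.000063 × 5000) = 0.729789
R(D) = exp(−0.000047 × 5000) = 0.790571
R(E) = exp(−0.0000036 × 5000) = 0.982161
R(F) = exp(−0.000029 × 5000) = 0.865022
R(G) = exp(−0.000016 × 5000) = 0.923116
Series (A and B): 0.937067 × 0.882497 = 0.826959
Parallel (E and F): 1 − (1 − 0.982161)(1 − 0.865022) = 0.997592
Series (D and [0.997592]): 0.790571 × 0.997592 = 0.788667
Parallel ([0.826959], C, [0.788667], and G): 1 − (1 − 0.826959)(1 − 0.729789)(1 − 0.788667)(1 − 0.923116) = 0.9992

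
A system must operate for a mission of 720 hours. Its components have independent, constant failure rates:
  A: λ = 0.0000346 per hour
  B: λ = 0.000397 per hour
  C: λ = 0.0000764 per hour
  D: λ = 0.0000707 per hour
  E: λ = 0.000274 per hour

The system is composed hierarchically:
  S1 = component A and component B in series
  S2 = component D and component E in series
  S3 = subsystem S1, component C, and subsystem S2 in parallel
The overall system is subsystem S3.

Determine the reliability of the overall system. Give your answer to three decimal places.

0.997

R(A) = exp(−0.0000346 × 720) = 0.97540
R(B) = exp(−0.000397 × 720) = 0.75138
R(C) = exp(−0.0000764 × 720) = 0.94648
R(D) = exp(−0.0000707 × 720) = 0.95037
R(E) = exp(−0.000274 × 720) = 0.82096
Series (A and B): 0.97540 × 0.75138 = 0.73290
Series (D and E): 0.95037 × 0.82096 = 0.78022
Parallel ([0.73290], C, and [0.78022]): 1 − (1 − 0.73290)(1 − 0.94648)(1 − 0.78022) = 0.997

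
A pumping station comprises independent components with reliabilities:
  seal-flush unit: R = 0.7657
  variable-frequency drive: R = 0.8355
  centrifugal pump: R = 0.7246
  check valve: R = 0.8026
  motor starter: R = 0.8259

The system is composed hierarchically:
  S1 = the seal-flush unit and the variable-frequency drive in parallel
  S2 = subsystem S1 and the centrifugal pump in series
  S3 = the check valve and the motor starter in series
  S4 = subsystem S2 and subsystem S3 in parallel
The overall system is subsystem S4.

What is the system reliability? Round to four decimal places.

Parallel (seal-flush unit and variable-frequency drive): 1 − (1 − 0.765700)(1 − 0.835500) = 0.961458
Series ([0.961458] and centrifugal pump): 0.961458 × 0.724600 = 0.696672
Series (check valve and motor starter): 0.802600 × 0.825900 = 0.662867
Parallel ([0.696672] and [0.662867]): 1 − (1 − 0.696672)(1 − 0.662867) = 0.8977

0.8977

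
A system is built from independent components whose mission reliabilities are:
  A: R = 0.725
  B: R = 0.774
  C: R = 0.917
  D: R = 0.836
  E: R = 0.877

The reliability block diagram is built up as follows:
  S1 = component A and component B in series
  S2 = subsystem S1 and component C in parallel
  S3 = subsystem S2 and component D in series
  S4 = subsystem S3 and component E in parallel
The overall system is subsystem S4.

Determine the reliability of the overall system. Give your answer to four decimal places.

Series (A and B): 0.725000 × 0.774000 = 0.561150
Parallel ([0.561150] and C): 1 − (1 − 0.561150)(1 − 0.917000) = 0.963575
Series ([0.963575] and D): 0.963575 × 0.836000 = 0.805549
Parallel ([0.805549] and E): 1 − (1 − 0.805549)(1 − 0.877000) = 0.9761

0.9761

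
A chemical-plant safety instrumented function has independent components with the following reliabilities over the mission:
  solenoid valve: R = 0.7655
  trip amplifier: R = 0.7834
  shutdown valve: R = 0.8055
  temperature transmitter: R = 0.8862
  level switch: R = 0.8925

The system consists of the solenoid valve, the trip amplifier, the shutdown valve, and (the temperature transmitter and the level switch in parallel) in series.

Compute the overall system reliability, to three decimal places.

Parallel (temperature transmitter and level switch): 1 − (1 − 0.88620)(1 − 0.89250) = 0.98777
Series (solenoid valve, trip amplifier, shutdown valve, and [0.98777]): 0.76550 × 0.78340 × 0.80550 × 0.98777 = 0.477

0.477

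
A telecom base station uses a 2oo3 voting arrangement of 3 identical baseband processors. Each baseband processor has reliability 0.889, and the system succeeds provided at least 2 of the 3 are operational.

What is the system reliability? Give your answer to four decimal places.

0.9658

R = Σ_{i=2}^{3} C(3,i) p^i (1−p)^{3−i} with p = 0.889
C(3,2)·0.889^2·0.111^1 = 0.263177
C(3,3)·0.889^3·0.111^0 = 0.702595
Sum = 0.9658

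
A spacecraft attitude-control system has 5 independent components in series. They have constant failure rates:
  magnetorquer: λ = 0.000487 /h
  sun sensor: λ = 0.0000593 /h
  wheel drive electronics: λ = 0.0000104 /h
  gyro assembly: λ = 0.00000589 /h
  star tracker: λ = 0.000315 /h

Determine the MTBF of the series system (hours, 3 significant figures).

Series of exponential components: λ_sys = Σ λ_i
λ_sys = 0.000487 + 0.0000593 + 0.0000104 + 0.00000589 + 0.000315 = 8.7759e-04 /h
MTBF = 1 / λ_sys = 1140 h

1140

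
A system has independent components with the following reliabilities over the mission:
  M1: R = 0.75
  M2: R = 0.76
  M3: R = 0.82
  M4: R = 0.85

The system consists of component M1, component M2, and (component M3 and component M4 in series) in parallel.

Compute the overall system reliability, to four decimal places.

Series (M3 and M4): 0.820000 × 0.850000 = 0.697000
Parallel (M1, M2, and [0.697000]): 1 − (1 − 0.750000)(1 − 0.760000)(1 − 0.697000) = 0.9818

0.9818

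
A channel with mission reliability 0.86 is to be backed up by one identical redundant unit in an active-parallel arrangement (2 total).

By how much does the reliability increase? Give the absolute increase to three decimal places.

R_before = 0.86
R_after = 1 − (1 − 0.86)^2 = 0.980
ΔR = 0.980 − 0.86 = 0.120

0.120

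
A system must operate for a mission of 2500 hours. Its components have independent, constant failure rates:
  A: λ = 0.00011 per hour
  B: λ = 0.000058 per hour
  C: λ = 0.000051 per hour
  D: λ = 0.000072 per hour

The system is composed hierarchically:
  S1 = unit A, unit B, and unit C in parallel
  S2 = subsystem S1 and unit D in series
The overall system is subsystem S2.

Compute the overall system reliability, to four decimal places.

R(A) = exp(−0.00011 × 2500) = 0.759572
R(B) = exp(−0.000058 × 2500) = 0.865022
R(C) = exp(−0.000051 × 2500) = 0.880293
R(D) = exp(−0.000072 × 2500) = 0.835270
Parallel (A, B, and C): 1 − (1 − 0.759572)(1 − 0.865022)(1 − 0.880293) = 0.996115
Series ([0.996115] and D): 0.996115 × 0.835270 = 0.8320

0.8320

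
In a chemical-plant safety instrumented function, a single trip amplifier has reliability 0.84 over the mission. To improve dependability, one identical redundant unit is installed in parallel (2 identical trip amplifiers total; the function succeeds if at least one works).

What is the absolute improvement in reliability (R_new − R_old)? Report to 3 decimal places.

0.134

R_before = 0.84
R_after = 1 − (1 − 0.84)^2 = 0.974
ΔR = 0.974 − 0.84 = 0.134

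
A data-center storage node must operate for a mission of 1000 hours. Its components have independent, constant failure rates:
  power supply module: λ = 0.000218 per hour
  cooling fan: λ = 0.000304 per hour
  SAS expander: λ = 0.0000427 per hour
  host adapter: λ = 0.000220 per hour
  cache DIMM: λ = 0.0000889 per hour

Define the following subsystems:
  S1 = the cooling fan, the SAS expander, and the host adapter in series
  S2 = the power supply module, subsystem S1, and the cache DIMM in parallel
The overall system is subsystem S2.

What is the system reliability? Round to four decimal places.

0.9928

R(power supply module) = exp(−0.000218 × 1000) = 0.804125
R(cooling fan) = exp(−0.000304 × 1000) = 0.737861
R(SAS expander) = exp(−0.0000427 × 1000) = 0.958199
R(host adapter) = exp(−0.000220 × 1000) = 0.802519
R(cache DIMM) = exp(−0.0000889 × 1000) = 0.914937
Series (cooling fan, SAS expander, and host adapter): 0.737861 × 0.958199 × 0.802519 = 0.567395
Parallel (power supply module, [0.567395], and cache DIMM): 1 − (1 − 0.804125)(1 − 0.567395)(1 − 0.914937) = 0.9928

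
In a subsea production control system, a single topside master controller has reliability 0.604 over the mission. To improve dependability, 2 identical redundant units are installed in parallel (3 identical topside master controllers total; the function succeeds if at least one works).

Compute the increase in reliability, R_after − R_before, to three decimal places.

R_before = 0.604
R_after = 1 − (1 − 0.604)^3 = 0.938
ΔR = 0.938 − 0.604 = 0.334

0.334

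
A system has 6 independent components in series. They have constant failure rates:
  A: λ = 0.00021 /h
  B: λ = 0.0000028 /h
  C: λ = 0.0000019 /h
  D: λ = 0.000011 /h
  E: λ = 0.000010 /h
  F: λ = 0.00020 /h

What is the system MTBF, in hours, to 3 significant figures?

Series of exponential components: λ_sys = Σ λ_i
λ_sys = 0.00021 + 0.0000028 + 0.0000019 + 0.000011 + 0.000010 + 0.00020 = 4.3570e-04 /h
MTBF = 1 / λ_sys = 2300 h

2300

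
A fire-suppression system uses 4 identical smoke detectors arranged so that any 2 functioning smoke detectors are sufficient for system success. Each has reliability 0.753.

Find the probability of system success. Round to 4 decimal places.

0.9509

R = Σ_{i=2}^{4} C(4,i) p^i (1−p)^{4−i} with p = 0.753
C(4,2)·0.753^2·0.247^2 = 0.207556
C(4,3)·0.753^3·0.247^1 = 0.421834
C(4,4)·0.753^4·0.247^0 = 0.321499
Sum = 0.9509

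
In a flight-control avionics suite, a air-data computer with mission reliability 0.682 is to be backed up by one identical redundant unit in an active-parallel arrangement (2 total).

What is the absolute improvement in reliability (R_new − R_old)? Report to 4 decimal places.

0.2169

R_before = 0.682
R_after = 1 − (1 − 0.682)^2 = 0.8989
ΔR = 0.8989 − 0.682 = 0.2169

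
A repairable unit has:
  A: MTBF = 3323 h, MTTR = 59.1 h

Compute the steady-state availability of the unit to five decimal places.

A(A) = MTBF/(MTBF+MTTR) = 3323/(3323+59.1) = 0.98253

0.98253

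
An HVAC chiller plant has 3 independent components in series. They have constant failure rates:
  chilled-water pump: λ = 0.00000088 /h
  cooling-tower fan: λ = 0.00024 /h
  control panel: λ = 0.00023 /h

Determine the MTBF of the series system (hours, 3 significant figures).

2120

Series of exponential components: λ_sys = Σ λ_i
λ_sys = 0.00000088 + 0.00024 + 0.00023 = 4.7088e-04 /h
MTBF = 1 / λ_sys = 2120 h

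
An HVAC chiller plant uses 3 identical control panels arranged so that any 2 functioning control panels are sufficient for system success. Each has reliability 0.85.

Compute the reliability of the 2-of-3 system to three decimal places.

R = Σ_{i=2}^{3} C(3,i) p^i (1−p)^{3−i} with p = 0.85
C(3,2)·0.85^2·0.15^1 = 0.32513
C(3,3)·0.85^3·0.15^0 = 0.61413
Sum = 0.939

0.939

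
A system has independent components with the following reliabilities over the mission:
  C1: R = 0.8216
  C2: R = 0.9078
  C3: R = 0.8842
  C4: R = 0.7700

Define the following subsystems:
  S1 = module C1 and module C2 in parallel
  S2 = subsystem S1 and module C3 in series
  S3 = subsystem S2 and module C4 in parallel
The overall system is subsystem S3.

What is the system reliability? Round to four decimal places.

Parallel (C1 and C2): 1 − (1 − 0.821600)(1 − 0.907800) = 0.983552
Series ([0.983552] and C3): 0.983552 × 0.884200 = 0.869657
Parallel ([0.869657] and C4): 1 − (1 − 0.869657)(1 − 0.770000) = 0.9700

0.9700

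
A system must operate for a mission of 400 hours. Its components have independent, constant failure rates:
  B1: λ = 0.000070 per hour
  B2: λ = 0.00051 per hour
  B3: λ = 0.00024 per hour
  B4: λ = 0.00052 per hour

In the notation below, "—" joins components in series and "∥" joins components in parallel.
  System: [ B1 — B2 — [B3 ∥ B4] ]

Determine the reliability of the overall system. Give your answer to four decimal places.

0.7793

R(B1) = exp(−0.000070 × 400) = 0.972388
R(B2) = exp(−0.00051 × 400) = 0.815462
R(B3) = exp(−0.00024 × 400) = 0.908464
R(B4) = exp(−0.00052 × 400) = 0.812207
Parallel (B3 and B4): 1 − (1 − 0.908464)(1 − 0.812207) = 0.982810
Series (B1, B2, and [0.982810]): 0.972388 × 0.815462 × 0.982810 = 0.7793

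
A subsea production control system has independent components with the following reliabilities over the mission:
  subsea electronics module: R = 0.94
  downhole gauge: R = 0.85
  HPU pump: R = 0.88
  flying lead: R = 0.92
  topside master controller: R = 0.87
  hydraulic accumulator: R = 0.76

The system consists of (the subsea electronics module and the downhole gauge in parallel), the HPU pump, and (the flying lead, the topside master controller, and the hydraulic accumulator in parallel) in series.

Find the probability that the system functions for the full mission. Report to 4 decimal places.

0.8699

Parallel (subsea electronics module and downhole gauge): 1 − (1 − 0.940000)(1 − 0.850000) = 0.991000
Parallel (flying lead, topside master controller, and hydraulic accumulator): 1 − (1 − 0.920000)(1 − 0.870000)(1 − 0.760000) = 0.997504
Series ([0.991000], HPU pump, and [0.997504]): 0.991000 × 0.880000 × 0.997504 = 0.8699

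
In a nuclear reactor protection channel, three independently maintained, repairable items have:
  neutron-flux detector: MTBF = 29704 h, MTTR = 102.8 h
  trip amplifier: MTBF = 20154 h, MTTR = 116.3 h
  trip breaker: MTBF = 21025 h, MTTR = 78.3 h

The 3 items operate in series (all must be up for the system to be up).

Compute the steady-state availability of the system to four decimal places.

0.9872

A(neutron-flux detector) = MTBF/(MTBF+MTTR) = 29704/(29704+102.8) = 0.996551
A(trip amplifier) = MTBF/(MTBF+MTTR) = 20154/(20154+116.3) = 0.994263
A(trip breaker) = MTBF/(MTBF+MTTR) = 21025/(21025+78.3) = 0.996290
Series availability: 0.996551 × 0.994263 × 0.996290 = 0.9872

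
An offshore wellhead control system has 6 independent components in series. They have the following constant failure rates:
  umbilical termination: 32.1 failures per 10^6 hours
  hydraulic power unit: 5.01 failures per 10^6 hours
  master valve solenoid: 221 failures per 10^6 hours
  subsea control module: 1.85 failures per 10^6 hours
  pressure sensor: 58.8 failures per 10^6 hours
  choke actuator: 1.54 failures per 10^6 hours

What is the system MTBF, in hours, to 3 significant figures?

3120

Series of exponential components: λ_sys = Σ λ_i
λ_sys = 0.0000321 + 0.00000501 + 0.000221 + 0.00000185 + 0.0000588 + 0.00000154 = 3.2030e-04 /h
MTBF = 1 / λ_sys = 3120 h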